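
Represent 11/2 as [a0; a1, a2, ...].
[5; 2]

Euclidean algorithm steps:
11 = 5 × 2 + 1
2 = 2 × 1 + 0
Continued fraction: [5; 2]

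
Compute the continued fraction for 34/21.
[1; 1, 1, 1, 1, 1, 2]

Euclidean algorithm steps:
34 = 1 × 21 + 13
21 = 1 × 13 + 8
13 = 1 × 8 + 5
8 = 1 × 5 + 3
5 = 1 × 3 + 2
3 = 1 × 2 + 1
2 = 2 × 1 + 0
Continued fraction: [1; 1, 1, 1, 1, 1, 2]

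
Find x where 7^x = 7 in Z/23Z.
1

Baby-step giant-step with step n = ⌈√23⌉ = 5.
Baby steps 7^j mod 23 (j:value) for j=0..4: 0:1, 1:7, 2:3, 3:21, 4:9.
h = 7 is already in the table at j=1, so x = 1.
Check: 7^1 ≡ 7 (mod 23).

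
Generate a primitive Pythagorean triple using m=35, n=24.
(649, 1680, 1801)

Euclid's formula: a = m² - n², b = 2mn, c = m² + n²
m = 35, n = 24
a = 35² - 24² = 1225 - 576 = 649
b = 2 × 35 × 24 = 1680
c = 35² + 24² = 1225 + 576 = 1801
Verification: 649² + 1680² = 421201 + 2822400 = 3243601 = 1801² ✓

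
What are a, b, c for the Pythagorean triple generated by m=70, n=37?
(3531, 5180, 6269)

Euclid's formula: a = m² - n², b = 2mn, c = m² + n²
m = 70, n = 37
a = 70² - 37² = 4900 - 1369 = 3531
b = 2 × 70 × 37 = 5180
c = 70² + 37² = 4900 + 1369 = 6269
Verification: 3531² + 5180² = 12467961 + 26832400 = 39300361 = 6269² ✓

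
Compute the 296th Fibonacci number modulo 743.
285

Matrix identity: Q^n = [[F_(n+1), F_n], [F_n, F_(n-1)]] with Q = [[1,1],[1,0]].
n = 296 = 100101000₂. Square-and-multiply, entries mod 743:
Q^1 = [[1,1],[1,0]]
Q^2 = (Q^1)² = [[2,1],[1,1]]
Q^4 = (Q^2)² = [[5,3],[3,2]]
Q^9 = (Q^4)²·Q = [[55,34],[34,21]]
Q^18 = (Q^9)² = [[466,355],[355,111]]
Q^37 = (Q^18)²·Q = [[425,658],[658,510]]
Q^74 = (Q^37)² = [[614,26],[26,588]]
Q^148 = (Q^74)² = [[228,46],[46,182]]
Q^296 = (Q^148)² = [[604,285],[285,319]]
F_296 mod 743 = Q^296[0][1] = 285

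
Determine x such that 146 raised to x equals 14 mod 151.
101

Baby-step giant-step with step n = ⌈√151⌉ = 13.
Baby steps 146^j mod 151 (j:value) for j=0..12: 0:1, 1:146, 2:25, 3:26, 4:21, 5:46, 6:72, 7:93, 8:139, 9:60, 10:2, 11:141, 12:50.
Giant-step multiplier: 146^(-13) ≡ 146^(150-13) = 146^137 ≡ 61 (mod 151).
Giant steps γ_i = 14·61^i mod 151: γ_0=14, γ_1=99, γ_2=150, γ_3=90, γ_4=54, γ_5=123, γ_6=104, γ_7=2 (in table at j=10).
x = i·n + j = 7·13 + 10 = 101.
Check: 146^101 ≡ 14 (mod 151).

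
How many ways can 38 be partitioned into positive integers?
26015

p(n) counts ways to write n as a sum of positive integers (order ignored).
Euler's pentagonal recurrence: p(k) = p(k-1) + p(k-2) - p(k-5) - p(k-7) + p(k-12) + p(k-15) - ... (offsets j(3j∓1)/2, signs ++--, p(0)=1, p(<0)=0).
DP table for k = 0..37: p(0)=1, p(1)=1, p(2)=2, p(3)=3, p(4)=5, p(5)=7, p(6)=11, p(7)=15, p(8)=22, p(9)=30, p(10)=42, p(11)=56, p(12)=77, p(13)=101, p(14)=135, p(15)=176, p(16)=231, p(17)=297, p(18)=385, p(19)=490, p(20)=627, p(21)=792, p(22)=1002, p(23)=1255, p(24)=1575, p(25)=1958, p(26)=2436, p(27)=3010, p(28)=3718, p(29)=4565, p(30)=5604, p(31)=6842, p(32)=8349, p(33)=10143, p(34)=12310, p(35)=14883, p(36)=17977, p(37)=21637.
Final step: p(38) = p(37) + p(36) - p(33) - p(31) + p(26) + p(23) - p(16) - p(12) + p(3)
= 21637 + 17977 - 10143 - 6842 + 2436 + 1255 - 231 - 77 + 3
= 26015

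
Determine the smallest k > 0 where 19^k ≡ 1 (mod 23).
22

23 is prime, so ord(19) divides φ(23) = 22.
Divisors of 22: 1, 2, 11, 22.
Repeated squaring: 19^1 ≡ 19, 19^2 ≡ 16, 19^4 ≡ 3, 19^8 ≡ 9, 19^16 ≡ 12 (mod 23).
Test 19^d mod 23 for each divisor d in increasing order:
19^1 ≡ 19
19^2 ≡ 16
19^11 = 19^8·19^2·19^1 ≡ 22
19^22 = 19^16·19^4·19^2 ≡ 1  ← first divisor giving 1
The order is 22.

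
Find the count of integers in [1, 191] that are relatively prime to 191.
190

191 = 191
φ(n) = n × ∏(1 - 1/p) for each prime p dividing n
φ(191) = 191 × (1 - 1/191) = 190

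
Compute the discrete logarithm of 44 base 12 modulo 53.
36

Baby-step giant-step with step n = ⌈√53⌉ = 8.
Baby steps 12^j mod 53 (j:value) for j=0..7: 0:1, 1:12, 2:38, 3:32, 4:13, 5:50, 6:17, 7:45.
Giant-step multiplier: 12^(-8) ≡ 12^(52-8) = 12^44 ≡ 16 (mod 53).
Giant steps γ_i = 44·16^i mod 53: γ_0=44, γ_1=15, γ_2=28, γ_3=24, γ_4=13 (in table at j=4).
x = i·n + j = 4·8 + 4 = 36.
Check: 12^36 ≡ 44 (mod 53).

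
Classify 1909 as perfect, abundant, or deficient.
deficient

Proper divisors of 1909: sum = 1 + 23 + 83 = 107
Since 107 < 1909, 1909 is deficient.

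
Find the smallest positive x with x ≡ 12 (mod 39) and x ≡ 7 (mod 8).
207

Using Chinese Remainder Theorem:
M = 39 × 8 = 312
M1 = 8, M2 = 39
y1 = 8^(-1) mod 39 = 5
y2 = 39^(-1) mod 8 = 7
x = (12×8×5 + 7×39×7) mod 312 = 207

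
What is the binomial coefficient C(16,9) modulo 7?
2

Using Lucas' theorem:
Write n=16 and k=9 in base 7:
n in base 7: [2, 2]
k in base 7: [1, 2]
C(16,9) mod 7 = ∏ C(n_i, k_i) mod 7
Digit binomials (mod 7): C(2,1) = 2; C(2,2) = 1
Product: 2 × 1 = 2 ≡ 2 (mod 7)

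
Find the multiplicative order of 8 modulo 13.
4

13 is prime, so ord(8) divides φ(13) = 12.
Divisors of 12: 1, 2, 3, 4, 6, 12.
Repeated squaring: 8^1 ≡ 8, 8^2 ≡ 12, 8^4 ≡ 1, 8^8 ≡ 1 (mod 13).
Test 8^d mod 13 for each divisor d in increasing order:
8^1 ≡ 8
8^2 ≡ 12
8^3 = 8^2·8^1 ≡ 5
8^4 ≡ 1  ← first divisor giving 1
The order is 4.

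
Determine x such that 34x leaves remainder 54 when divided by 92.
x ≡ 7 (mod 46)

gcd(34, 92) = 2, which divides 54, so solutions exist.
Divide through by 2: 17x ≡ 27 (mod 46).
Find 17^(-1) mod 46 by the extended Euclidean algorithm:
46 = 2 × 17 + 12  ⟹  12 = (1)·46 + (-2)·17
17 = 1 × 12 + 5  ⟹  5 = (-1)·46 + (3)·17
12 = 2 × 5 + 2  ⟹  2 = (3)·46 + (-8)·17
5 = 2 × 2 + 1  ⟹  1 = (-7)·46 + (19)·17
So (19)·17 ≡ 1 (mod 46), i.e. 17^(-1) ≡ 19 (mod 46).
x ≡ 19 × 27 = 513 ≡ 7 (mod 46).
Check: 34 × 7 = 238 ≡ 54 (mod 92).
x ≡ 7 (mod 46), giving 2 solutions mod 92.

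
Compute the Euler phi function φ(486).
162

486 = 2 × 3^5
φ(n) = n × ∏(1 - 1/p) for each prime p dividing n
φ(486) = 486 × (1 - 1/2) × (1 - 1/3) = 162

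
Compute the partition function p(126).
3519222692

p(n) counts ways to write n as a sum of positive integers (order ignored).
Euler's pentagonal recurrence: p(k) = p(k-1) + p(k-2) - p(k-5) - p(k-7) + p(k-12) + p(k-15) - ... (offsets j(3j∓1)/2, signs ++--, p(0)=1, p(<0)=0).
DP table for k = 0..125: p(0)=1, p(1)=1, p(2)=2, p(3)=3, p(4)=5, p(5)=7, p(6)=11, p(7)=15, p(8)=22, p(9)=30, p(10)=42, p(11)=56, p(12)=77, p(13)=101, p(14)=135, p(15)=176, p(16)=231, p(17)=297, p(18)=385, p(19)=490, p(20)=627, p(21)=792, p(22)=1002, p(23)=1255, p(24)=1575, p(25)=1958, p(26)=2436, p(27)=3010, p(28)=3718, p(29)=4565, p(30)=5604, p(31)=6842, p(32)=8349, p(33)=10143, p(34)=12310, p(35)=14883, p(36)=17977, p(37)=21637, p(38)=26015, p(39)=31185, p(40)=37338, p(41)=44583, p(42)=53174, p(43)=63261, p(44)=75175, p(45)=89134, p(46)=105558, p(47)=124754, p(48)=147273, p(49)=173525, p(50)=204226, p(51)=239943, p(52)=281589, p(53)=329931, p(54)=386155, p(55)=451276, p(56)=526823, p(57)=614154, p(58)=715220, p(59)=831820, p(60)=966467, p(61)=1121505, p(62)=1300156, p(63)=1505499, p(64)=1741630, p(65)=2012558, p(66)=2323520, p(67)=2679689, p(68)=3087735, p(69)=3554345, p(70)=4087968, p(71)=4697205, p(72)=5392783, p(73)=6185689, p(74)=7089500, p(75)=8118264, p(76)=9289091, p(77)=10619863, p(78)=12132164, p(79)=13848650, p(80)=15796476, p(81)=18004327, p(82)=20506255, p(83)=23338469, p(84)=26543660, p(85)=30167357, p(86)=34262962, p(87)=38887673, p(88)=44108109, p(89)=49995925, p(90)=56634173, p(91)=64112359, p(92)=72533807, p(93)=82010177, p(94)=92669720, p(95)=104651419, p(96)=118114304, p(97)=133230930, p(98)=150198136, p(99)=169229875, p(100)=190569292, p(101)=214481126, p(102)=241265379, p(103)=271248950, p(104)=304801365, p(105)=342325709, p(106)=384276336, p(107)=431149389, p(108)=483502844, p(109)=541946240, p(110)=607163746, p(111)=679903203, p(112)=761002156, p(113)=851376628, p(114)=952050665, p(115)=1064144451, p(116)=1188908248, p(117)=1327710076, p(118)=1482074143, p(119)=1653668665, p(120)=1844349560, p(121)=2056148051, p(122)=2291320912, p(123)=2552338241, p(124)=2841940500, p(125)=3163127352.
Final step: p(126) = p(125) + p(124) - p(121) - p(119) + p(114) + p(111) - p(104) - p(100) + p(91) + p(86) - p(75) - p(69) + p(56) + p(49) - p(34) - p(26) + p(9) + p(0)
= 3163127352 + 2841940500 - 2056148051 - 1653668665 + 952050665 + 679903203 - 304801365 - 190569292 + 64112359 + 34262962 - 8118264 - 3554345 + 526823 + 173525 - 12310 - 2436 + 30 + 1
= 3519222692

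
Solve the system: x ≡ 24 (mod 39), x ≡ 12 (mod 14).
180

Using Chinese Remainder Theorem:
M = 39 × 14 = 546
M1 = 14, M2 = 39
y1 = 14^(-1) mod 39 = 14
y2 = 39^(-1) mod 14 = 9
x = (24×14×14 + 12×39×9) mod 546 = 180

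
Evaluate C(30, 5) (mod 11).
1

Using Lucas' theorem:
Write n=30 and k=5 in base 11:
n in base 11: [2, 8]
k in base 11: [0, 5]
C(30,5) mod 11 = ∏ C(n_i, k_i) mod 11
Digit binomials (mod 11): C(2,0) = 1; C(8,5) = 56 ≡ 1
Product: 1 × 1 = 1 ≡ 1 (mod 11)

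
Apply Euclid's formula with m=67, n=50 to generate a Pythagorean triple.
(1989, 6700, 6989)

Euclid's formula: a = m² - n², b = 2mn, c = m² + n²
m = 67, n = 50
a = 67² - 50² = 4489 - 2500 = 1989
b = 2 × 67 × 50 = 6700
c = 67² + 50² = 4489 + 2500 = 6989
Verification: 1989² + 6700² = 3956121 + 44890000 = 48846121 = 6989² ✓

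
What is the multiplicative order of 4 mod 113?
14

113 is prime, so ord(4) divides φ(113) = 112.
Divisors of 112: 1, 2, 4, 7, 8, 14, 16, 28, 56, 112.
Repeated squaring: 4^1 ≡ 4, 4^2 ≡ 16, 4^4 ≡ 30, 4^8 ≡ 109, 4^16 ≡ 16, 4^32 ≡ 30, 4^64 ≡ 109 (mod 113).
Test 4^d mod 113 for each divisor d in increasing order:
4^1 ≡ 4
4^2 ≡ 16
4^4 ≡ 30
4^7 = 4^4·4^2·4^1 ≡ 112
4^8 ≡ 109
4^14 = 4^8·4^4·4^2 ≡ 1  ← first divisor giving 1
The order is 14.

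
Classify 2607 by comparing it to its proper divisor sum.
deficient

Proper divisors of 2607: sum = 1 + 3 + 11 + 33 + 79 + 237 + 869 = 1233
Since 1233 < 2607, 2607 is deficient.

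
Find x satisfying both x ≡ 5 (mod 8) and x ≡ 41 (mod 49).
237

Using Chinese Remainder Theorem:
M = 8 × 49 = 392
M1 = 49, M2 = 8
y1 = 49^(-1) mod 8 = 1
y2 = 8^(-1) mod 49 = 43
x = (5×49×1 + 41×8×43) mod 392 = 237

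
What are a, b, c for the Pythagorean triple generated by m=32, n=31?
(63, 1984, 1985)

Euclid's formula: a = m² - n², b = 2mn, c = m² + n²
m = 32, n = 31
a = 32² - 31² = 1024 - 961 = 63
b = 2 × 32 × 31 = 1984
c = 32² + 31² = 1024 + 961 = 1985
Verification: 63² + 1984² = 3969 + 3936256 = 3940225 = 1985² ✓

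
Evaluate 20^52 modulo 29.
25

Repeated squaring. Binary of 52 = 110100.
20^1 ≡ 20 (mod 29); 20^2 ≡ 23 (mod 29); 20^4 ≡ 7 (mod 29); 20^8 ≡ 20 (mod 29); 20^16 ≡ 23 (mod 29); 20^32 ≡ 7 (mod 29)
20^52 = 20^4 × 20^16 × 20^32 ≡ 25 (mod 29)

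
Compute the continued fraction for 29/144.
[0; 4, 1, 28]

Euclidean algorithm steps:
29 = 0 × 144 + 29
144 = 4 × 29 + 28
29 = 1 × 28 + 1
28 = 28 × 1 + 0
Continued fraction: [0; 4, 1, 28]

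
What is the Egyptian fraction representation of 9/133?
1/15 + 1/998 + 1/1991010

Greedy algorithm:
9/133: ceiling(133/9) = 15, use 1/15
2/1995: ceiling(1995/2) = 998, use 1/998
1/1991010: ceiling(1991010/1) = 1991010, use 1/1991010
Result: 9/133 = 1/15 + 1/998 + 1/1991010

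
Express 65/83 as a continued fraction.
[0; 1, 3, 1, 1, 1, 1, 3]

Euclidean algorithm steps:
65 = 0 × 83 + 65
83 = 1 × 65 + 18
65 = 3 × 18 + 11
18 = 1 × 11 + 7
11 = 1 × 7 + 4
7 = 1 × 4 + 3
4 = 1 × 3 + 1
3 = 3 × 1 + 0
Continued fraction: [0; 1, 3, 1, 1, 1, 1, 3]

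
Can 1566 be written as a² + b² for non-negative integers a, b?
Not possible

Factorization: 1566 = 2 × 3^3 × 29
By Fermat: n is sum of two squares iff every prime p ≡ 3 (mod 4) appears to even power.
Prime(s) ≡ 3 (mod 4) with odd exponent: [(3, 3)]
Therefore 1566 cannot be expressed as a² + b².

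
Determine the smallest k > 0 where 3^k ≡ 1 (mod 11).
5

11 is prime, so ord(3) divides φ(11) = 10.
Divisors of 10: 1, 2, 5, 10.
Repeated squaring: 3^1 ≡ 3, 3^2 ≡ 9, 3^4 ≡ 4, 3^8 ≡ 5 (mod 11).
Test 3^d mod 11 for each divisor d in increasing order:
3^1 ≡ 3
3^2 ≡ 9
3^5 = 3^4·3^1 ≡ 1  ← first divisor giving 1
The order is 5.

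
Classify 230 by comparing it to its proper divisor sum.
deficient

Proper divisors of 230: sum = 1 + 2 + 5 + 10 + 23 + 46 + 115 = 202
Since 202 < 230, 230 is deficient.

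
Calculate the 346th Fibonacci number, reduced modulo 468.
55

Matrix identity: Q^n = [[F_(n+1), F_n], [F_n, F_(n-1)]] with Q = [[1,1],[1,0]].
n = 346 = 101011010₂. Square-and-multiply, entries mod 468:
Q^1 = [[1,1],[1,0]]
Q^2 = (Q^1)² = [[2,1],[1,1]]
Q^5 = (Q^2)²·Q = [[8,5],[5,3]]
Q^10 = (Q^5)² = [[89,55],[55,34]]
Q^21 = (Q^10)²·Q = [[395,182],[182,213]]
Q^43 = (Q^21)²·Q = [[285,77],[77,208]]
Q^86 = (Q^43)² = [[106,53],[53,53]]
Q^173 = (Q^86)²·Q = [[8,5],[5,3]]
Q^346 = (Q^173)² = [[89,55],[55,34]]
F_346 mod 468 = Q^346[0][1] = 55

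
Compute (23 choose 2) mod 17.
15

Using Lucas' theorem:
Write n=23 and k=2 in base 17:
n in base 17: [1, 6]
k in base 17: [0, 2]
C(23,2) mod 17 = ∏ C(n_i, k_i) mod 17
Digit binomials (mod 17): C(1,0) = 1; C(6,2) = 15
Product: 1 × 15 = 15 ≡ 15 (mod 17)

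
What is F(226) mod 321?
55

Matrix identity: Q^n = [[F_(n+1), F_n], [F_n, F_(n-1)]] with Q = [[1,1],[1,0]].
n = 226 = 11100010₂. Square-and-multiply, entries mod 321:
Q^1 = [[1,1],[1,0]]
Q^3 = (Q^1)²·Q = [[3,2],[2,1]]
Q^7 = (Q^3)²·Q = [[21,13],[13,8]]
Q^14 = (Q^7)² = [[289,56],[56,233]]
Q^28 = (Q^14)² = [[308,21],[21,287]]
Q^56 = (Q^28)² = [[289,297],[297,313]]
Q^113 = (Q^56)²·Q = [[313,316],[316,318]]
Q^226 = (Q^113)² = [[89,55],[55,34]]
F_226 mod 321 = Q^226[0][1] = 55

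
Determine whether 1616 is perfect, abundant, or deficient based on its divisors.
deficient

Proper divisors of 1616: sum = 1 + 2 + 4 + 8 + 16 + 101 + 202 + 404 + 808 = 1546
Since 1546 < 1616, 1616 is deficient.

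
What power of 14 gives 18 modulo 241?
214

Baby-step giant-step with step n = ⌈√241⌉ = 16.
Baby steps 14^j mod 241 (j:value) for j=0..15: 0:1, 1:14, 2:196, 3:93, 4:97, 5:153, 6:214, 7:104, 8:10, 9:140, 10:32, 11:207, 12:6, 13:84, 14:212, 15:76.
Giant-step multiplier: 14^(-16) ≡ 14^(240-16) = 14^224 ≡ 94 (mod 241).
Giant steps γ_i = 18·94^i mod 241: γ_0=18, γ_1=5, γ_2=229, γ_3=77, γ_4=8, γ_5=29, γ_6=75, γ_7=61, γ_8=191, γ_9=120, γ_10=194, γ_11=161, γ_12=192, γ_13=214 (in table at j=6).
x = i·n + j = 13·16 + 6 = 214.
Check: 14^214 ≡ 18 (mod 241).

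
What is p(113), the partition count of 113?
851376628

p(n) counts ways to write n as a sum of positive integers (order ignored).
Euler's pentagonal recurrence: p(k) = p(k-1) + p(k-2) - p(k-5) - p(k-7) + p(k-12) + p(k-15) - ... (offsets j(3j∓1)/2, signs ++--, p(0)=1, p(<0)=0).
DP table for k = 0..112: p(0)=1, p(1)=1, p(2)=2, p(3)=3, p(4)=5, p(5)=7, p(6)=11, p(7)=15, p(8)=22, p(9)=30, p(10)=42, p(11)=56, p(12)=77, p(13)=101, p(14)=135, p(15)=176, p(16)=231, p(17)=297, p(18)=385, p(19)=490, p(20)=627, p(21)=792, p(22)=1002, p(23)=1255, p(24)=1575, p(25)=1958, p(26)=2436, p(27)=3010, p(28)=3718, p(29)=4565, p(30)=5604, p(31)=6842, p(32)=8349, p(33)=10143, p(34)=12310, p(35)=14883, p(36)=17977, p(37)=21637, p(38)=26015, p(39)=31185, p(40)=37338, p(41)=44583, p(42)=53174, p(43)=63261, p(44)=75175, p(45)=89134, p(46)=105558, p(47)=124754, p(48)=147273, p(49)=173525, p(50)=204226, p(51)=239943, p(52)=281589, p(53)=329931, p(54)=386155, p(55)=451276, p(56)=526823, p(57)=614154, p(58)=715220, p(59)=831820, p(60)=966467, p(61)=1121505, p(62)=1300156, p(63)=1505499, p(64)=1741630, p(65)=2012558, p(66)=2323520, p(67)=2679689, p(68)=3087735, p(69)=3554345, p(70)=4087968, p(71)=4697205, p(72)=5392783, p(73)=6185689, p(74)=7089500, p(75)=8118264, p(76)=9289091, p(77)=10619863, p(78)=12132164, p(79)=13848650, p(80)=15796476, p(81)=18004327, p(82)=20506255, p(83)=23338469, p(84)=26543660, p(85)=30167357, p(86)=34262962, p(87)=38887673, p(88)=44108109, p(89)=49995925, p(90)=56634173, p(91)=64112359, p(92)=72533807, p(93)=82010177, p(94)=92669720, p(95)=104651419, p(96)=118114304, p(97)=133230930, p(98)=150198136, p(99)=169229875, p(100)=190569292, p(101)=214481126, p(102)=241265379, p(103)=271248950, p(104)=304801365, p(105)=342325709, p(106)=384276336, p(107)=431149389, p(108)=483502844, p(109)=541946240, p(110)=607163746, p(111)=679903203, p(112)=761002156.
Final step: p(113) = p(112) + p(111) - p(108) - p(106) + p(101) + p(98) - p(91) - p(87) + p(78) + p(73) - p(62) - p(56) + p(43) + p(36) - p(21) - p(13)
= 761002156 + 679903203 - 483502844 - 384276336 + 214481126 + 150198136 - 64112359 - 38887673 + 12132164 + 6185689 - 1300156 - 526823 + 63261 + 17977 - 792 - 101
= 851376628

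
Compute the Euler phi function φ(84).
24

84 = 2^2 × 3 × 7
φ(n) = n × ∏(1 - 1/p) for each prime p dividing n
φ(84) = 84 × (1 - 1/2) × (1 - 1/3) × (1 - 1/7) = 24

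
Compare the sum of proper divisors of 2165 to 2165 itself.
deficient

Proper divisors of 2165: sum = 1 + 5 + 433 = 439
Since 439 < 2165, 2165 is deficient.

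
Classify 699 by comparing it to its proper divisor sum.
deficient

Proper divisors of 699: sum = 1 + 3 + 233 = 237
Since 237 < 699, 699 is deficient.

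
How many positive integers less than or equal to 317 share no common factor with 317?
316

317 = 317
φ(n) = n × ∏(1 - 1/p) for each prime p dividing n
φ(317) = 317 × (1 - 1/317) = 316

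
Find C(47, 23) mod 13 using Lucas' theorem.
0

Using Lucas' theorem:
Write n=47 and k=23 in base 13:
n in base 13: [3, 8]
k in base 13: [1, 10]
C(47,23) mod 13 = ∏ C(n_i, k_i) mod 13
Digit binomials (mod 13): C(3,1) = 3; C(8,10) = 0 (k_i > n_i)
Product: 3 × 0 = 0 ≡ 0 (mod 13)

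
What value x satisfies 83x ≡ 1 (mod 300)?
47

gcd(83, 300) = 1, so the inverse exists.
Extended Euclidean algorithm on (300, 83):
300 = 3 × 83 + 51  ⟹  51 = (1)·300 + (-3)·83
83 = 1 × 51 + 32  ⟹  32 = (-1)·300 + (4)·83
51 = 1 × 32 + 19  ⟹  19 = (2)·300 + (-7)·83
32 = 1 × 19 + 13  ⟹  13 = (-3)·300 + (11)·83
19 = 1 × 13 + 6  ⟹  6 = (5)·300 + (-18)·83
13 = 2 × 6 + 1  ⟹  1 = (-13)·300 + (47)·83
So (47)·83 ≡ 1 (mod 300), i.e. 83^(-1) ≡ 47 (mod 300).
Check: 83 × 47 = 3901 ≡ 1 (mod 300)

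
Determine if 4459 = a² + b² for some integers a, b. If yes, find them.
Not possible

Factorization: 4459 = 7^3 × 13
By Fermat: n is sum of two squares iff every prime p ≡ 3 (mod 4) appears to even power.
Prime(s) ≡ 3 (mod 4) with odd exponent: [(7, 3)]
Therefore 4459 cannot be expressed as a² + b².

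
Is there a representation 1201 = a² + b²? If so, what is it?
24² + 25² (a=24, b=25)

Factorization: 1201 = 1201
By Fermat: n is sum of two squares iff every prime p ≡ 3 (mod 4) appears to even power.
All primes ≡ 3 (mod 4) appear to even power.
Search a = 0, 1, 2, … for 1201 - a² a perfect square: first hit at a = 24: 1201 - 576 = 625 = 25².
1201 = 24² + 25² = 576 + 625 ✓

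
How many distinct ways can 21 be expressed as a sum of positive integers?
792

p(n) counts ways to write n as a sum of positive integers (order ignored).
Euler's pentagonal recurrence: p(k) = p(k-1) + p(k-2) - p(k-5) - p(k-7) + p(k-12) + p(k-15) - ... (offsets j(3j∓1)/2, signs ++--, p(0)=1, p(<0)=0).
DP table for k = 0..20: p(0)=1, p(1)=1, p(2)=2, p(3)=3, p(4)=5, p(5)=7, p(6)=11, p(7)=15, p(8)=22, p(9)=30, p(10)=42, p(11)=56, p(12)=77, p(13)=101, p(14)=135, p(15)=176, p(16)=231, p(17)=297, p(18)=385, p(19)=490, p(20)=627.
Final step: p(21) = p(20) + p(19) - p(16) - p(14) + p(9) + p(6)
= 627 + 490 - 231 - 135 + 30 + 11
= 792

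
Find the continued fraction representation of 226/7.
[32; 3, 2]

Euclidean algorithm steps:
226 = 32 × 7 + 2
7 = 3 × 2 + 1
2 = 2 × 1 + 0
Continued fraction: [32; 3, 2]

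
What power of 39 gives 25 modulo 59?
16

Baby-step giant-step with step n = ⌈√59⌉ = 8.
Baby steps 39^j mod 59 (j:value) for j=0..7: 0:1, 1:39, 2:46, 3:24, 4:51, 5:42, 6:45, 7:44.
Giant-step multiplier: 39^(-8) ≡ 39^(58-8) = 39^50 ≡ 12 (mod 59).
Giant steps γ_i = 25·12^i mod 59: γ_0=25, γ_1=5, γ_2=1 (in table at j=0).
x = i·n + j = 2·8 + 0 = 16.
Check: 39^16 ≡ 25 (mod 59).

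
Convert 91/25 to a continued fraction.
[3; 1, 1, 1, 3, 2]

Euclidean algorithm steps:
91 = 3 × 25 + 16
25 = 1 × 16 + 9
16 = 1 × 9 + 7
9 = 1 × 7 + 2
7 = 3 × 2 + 1
2 = 2 × 1 + 0
Continued fraction: [3; 1, 1, 1, 3, 2]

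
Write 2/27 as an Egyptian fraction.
1/14 + 1/378

Greedy algorithm:
2/27: ceiling(27/2) = 14, use 1/14
1/378: ceiling(378/1) = 378, use 1/378
Result: 2/27 = 1/14 + 1/378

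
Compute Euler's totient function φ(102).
32

102 = 2 × 3 × 17
φ(n) = n × ∏(1 - 1/p) for each prime p dividing n
φ(102) = 102 × (1 - 1/2) × (1 - 1/3) × (1 - 1/17) = 32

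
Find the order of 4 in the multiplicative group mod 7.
3

7 is prime, so ord(4) divides φ(7) = 6.
Divisors of 6: 1, 2, 3, 6.
Repeated squaring: 4^1 ≡ 4, 4^2 ≡ 2, 4^4 ≡ 4 (mod 7).
Test 4^d mod 7 for each divisor d in increasing order:
4^1 ≡ 4
4^2 ≡ 2
4^3 = 4^2·4^1 ≡ 1  ← first divisor giving 1
The order is 3.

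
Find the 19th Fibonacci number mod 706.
651

Matrix identity: Q^n = [[F_(n+1), F_n], [F_n, F_(n-1)]] with Q = [[1,1],[1,0]].
n = 19 = 10011₂. Square-and-multiply, entries mod 706:
Q^1 = [[1,1],[1,0]]
Q^2 = (Q^1)² = [[2,1],[1,1]]
Q^4 = (Q^2)² = [[5,3],[3,2]]
Q^9 = (Q^4)²·Q = [[55,34],[34,21]]
Q^19 = (Q^9)²·Q = [[411,651],[651,466]]
F_19 mod 706 = Q^19[0][1] = 651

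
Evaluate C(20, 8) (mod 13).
0

Using Lucas' theorem:
Write n=20 and k=8 in base 13:
n in base 13: [1, 7]
k in base 13: [0, 8]
C(20,8) mod 13 = ∏ C(n_i, k_i) mod 13
Digit binomials (mod 13): C(1,0) = 1; C(7,8) = 0 (k_i > n_i)
Product: 1 × 0 = 0 ≡ 0 (mod 13)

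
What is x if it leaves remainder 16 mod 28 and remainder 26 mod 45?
296

Using Chinese Remainder Theorem:
M = 28 × 45 = 1260
M1 = 45, M2 = 28
y1 = 45^(-1) mod 28 = 5
y2 = 28^(-1) mod 45 = 37
x = (16×45×5 + 26×28×37) mod 1260 = 296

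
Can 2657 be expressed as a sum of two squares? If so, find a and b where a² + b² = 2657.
16² + 49² (a=16, b=49)

Factorization: 2657 = 2657
By Fermat: n is sum of two squares iff every prime p ≡ 3 (mod 4) appears to even power.
All primes ≡ 3 (mod 4) appear to even power.
Search a = 0, 1, 2, … for 2657 - a² a perfect square: first hit at a = 16: 2657 - 256 = 2401 = 49².
2657 = 16² + 49² = 256 + 2401 ✓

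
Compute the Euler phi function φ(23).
22

23 = 23
φ(n) = n × ∏(1 - 1/p) for each prime p dividing n
φ(23) = 23 × (1 - 1/23) = 22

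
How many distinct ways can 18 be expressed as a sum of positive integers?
385

p(n) counts ways to write n as a sum of positive integers (order ignored).
Euler's pentagonal recurrence: p(k) = p(k-1) + p(k-2) - p(k-5) - p(k-7) + p(k-12) + p(k-15) - ... (offsets j(3j∓1)/2, signs ++--, p(0)=1, p(<0)=0).
DP table for k = 0..17: p(0)=1, p(1)=1, p(2)=2, p(3)=3, p(4)=5, p(5)=7, p(6)=11, p(7)=15, p(8)=22, p(9)=30, p(10)=42, p(11)=56, p(12)=77, p(13)=101, p(14)=135, p(15)=176, p(16)=231, p(17)=297.
Final step: p(18) = p(17) + p(16) - p(13) - p(11) + p(6) + p(3)
= 297 + 231 - 101 - 56 + 11 + 3
= 385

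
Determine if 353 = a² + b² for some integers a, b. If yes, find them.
8² + 17² (a=8, b=17)

Factorization: 353 = 353
By Fermat: n is sum of two squares iff every prime p ≡ 3 (mod 4) appears to even power.
All primes ≡ 3 (mod 4) appear to even power.
Search a = 0, 1, 2, … for 353 - a² a perfect square: first hit at a = 8: 353 - 64 = 289 = 17².
353 = 8² + 17² = 64 + 289 ✓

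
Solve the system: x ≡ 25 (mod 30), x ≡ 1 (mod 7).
85

Using Chinese Remainder Theorem:
M = 30 × 7 = 210
M1 = 7, M2 = 30
y1 = 7^(-1) mod 30 = 13
y2 = 30^(-1) mod 7 = 4
x = (25×7×13 + 1×30×4) mod 210 = 85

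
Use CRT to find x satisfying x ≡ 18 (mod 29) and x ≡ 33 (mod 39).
540

Using Chinese Remainder Theorem:
M = 29 × 39 = 1131
M1 = 39, M2 = 29
y1 = 39^(-1) mod 29 = 3
y2 = 29^(-1) mod 39 = 35
x = (18×39×3 + 33×29×35) mod 1131 = 540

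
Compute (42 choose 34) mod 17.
1

Using Lucas' theorem:
Write n=42 and k=34 in base 17:
n in base 17: [2, 8]
k in base 17: [2, 0]
C(42,34) mod 17 = ∏ C(n_i, k_i) mod 17
Digit binomials (mod 17): C(2,2) = 1; C(8,0) = 1
Product: 1 × 1 = 1 ≡ 1 (mod 17)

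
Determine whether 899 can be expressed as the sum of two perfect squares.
Not possible

Factorization: 899 = 29 × 31
By Fermat: n is sum of two squares iff every prime p ≡ 3 (mod 4) appears to even power.
Prime(s) ≡ 3 (mod 4) with odd exponent: [(31, 1)]
Therefore 899 cannot be expressed as a² + b².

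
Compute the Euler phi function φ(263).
262

263 = 263
φ(n) = n × ∏(1 - 1/p) for each prime p dividing n
φ(263) = 263 × (1 - 1/263) = 262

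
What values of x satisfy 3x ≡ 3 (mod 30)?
x ≡ 1 (mod 10)

gcd(3, 30) = 3, which divides 3, so solutions exist.
Divide through by 3: x ≡ 1 (mod 10).
The coefficient of x is now 1, so x ≡ 1 (mod 10).
Check: 3 × 1 = 3 ≡ 3 (mod 30).
x ≡ 1 (mod 10), giving 3 solutions mod 30.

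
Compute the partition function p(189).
1527273599625

p(n) counts ways to write n as a sum of positive integers (order ignored).
Euler's pentagonal recurrence: p(k) = p(k-1) + p(k-2) - p(k-5) - p(k-7) + p(k-12) + p(k-15) - ... (offsets j(3j∓1)/2, signs ++--, p(0)=1, p(<0)=0).
DP table for k = 0..188: p(0)=1, p(1)=1, p(2)=2, p(3)=3, p(4)=5, p(5)=7, p(6)=11, p(7)=15, p(8)=22, p(9)=30, p(10)=42, p(11)=56, p(12)=77, p(13)=101, p(14)=135, p(15)=176, p(16)=231, p(17)=297, p(18)=385, p(19)=490, p(20)=627, p(21)=792, p(22)=1002, p(23)=1255, p(24)=1575, p(25)=1958, p(26)=2436, p(27)=3010, p(28)=3718, p(29)=4565, p(30)=5604, p(31)=6842, p(32)=8349, p(33)=10143, p(34)=12310, p(35)=14883, p(36)=17977, p(37)=21637, p(38)=26015, p(39)=31185, p(40)=37338, p(41)=44583, p(42)=53174, p(43)=63261, p(44)=75175, p(45)=89134, p(46)=105558, p(47)=124754, p(48)=147273, p(49)=173525, p(50)=204226, p(51)=239943, p(52)=281589, p(53)=329931, p(54)=386155, p(55)=451276, p(56)=526823, p(57)=614154, p(58)=715220, p(59)=831820, p(60)=966467, p(61)=1121505, p(62)=1300156, p(63)=1505499, p(64)=1741630, p(65)=2012558, p(66)=2323520, p(67)=2679689, p(68)=3087735, p(69)=3554345, p(70)=4087968, p(71)=4697205, p(72)=5392783, p(73)=6185689, p(74)=7089500, p(75)=8118264, p(76)=9289091, p(77)=10619863, p(78)=12132164, p(79)=13848650, p(80)=15796476, p(81)=18004327, p(82)=20506255, p(83)=23338469, p(84)=26543660, p(85)=30167357, p(86)=34262962, p(87)=38887673, p(88)=44108109, p(89)=49995925, p(90)=56634173, p(91)=64112359, p(92)=72533807, p(93)=82010177, p(94)=92669720, p(95)=104651419, p(96)=118114304, p(97)=133230930, p(98)=150198136, p(99)=169229875, p(100)=190569292, p(101)=214481126, p(102)=241265379, p(103)=271248950, p(104)=304801365, p(105)=342325709, p(106)=384276336, p(107)=431149389, p(108)=483502844, p(109)=541946240, p(110)=607163746, p(111)=679903203, p(112)=761002156, p(113)=851376628, p(114)=952050665, p(115)=1064144451, p(116)=1188908248, p(117)=1327710076, p(118)=1482074143, p(119)=1653668665, p(120)=1844349560, p(121)=2056148051, p(122)=2291320912, p(123)=2552338241, p(124)=2841940500, p(125)=3163127352, p(126)=3519222692, p(127)=3913864295, p(128)=4351078600, p(129)=4835271870, p(130)=5371315400, p(131)=5964539504, p(132)=6620830889, p(133)=7346629512, p(134)=8149040695, p(135)=9035836076, p(136)=10015581680, p(137)=11097645016, p(138)=12292341831, p(139)=13610949895, p(140)=15065878135, p(141)=16670689208, p(142)=18440293320, p(143)=20390982757, p(144)=22540654445, p(145)=24908858009, p(146)=27517052599, p(147)=30388671978, p(148)=33549419497, p(149)=37027355200, p(150)=40853235313, p(151)=45060624582, p(152)=49686288421, p(153)=54770336324, p(154)=60356673280, p(155)=66493182097, p(156)=73232243759, p(157)=80630964769, p(158)=88751778802, p(159)=97662728555, p(160)=107438159466, p(161)=118159068427, p(162)=129913904637, p(163)=142798995930, p(164)=156919475295, p(165)=172389800255, p(166)=189334822579, p(167)=207890420102, p(168)=228204732751, p(169)=250438925115, p(170)=274768617130, p(171)=301384802048, p(172)=330495499613, p(173)=362326859895, p(174)=397125074750, p(175)=435157697830, p(176)=476715857290, p(177)=522115831195, p(178)=571701605655, p(179)=625846753120, p(180)=684957390936, p(181)=749474411781, p(182)=819876908323, p(183)=896684817527, p(184)=980462880430, p(185)=1071823774337, p(186)=1171432692373, p(187)=1280011042268, p(188)=1398341745571.
Final step: p(189) = p(188) + p(187) - p(184) - p(182) + p(177) + p(174) - p(167) - p(163) + p(154) + p(149) - p(138) - p(132) + p(119) + p(112) - p(97) - p(89) + p(72) + p(63) - p(44) - p(34) + p(13) + p(2)
= 1398341745571 + 1280011042268 - 980462880430 - 819876908323 + 522115831195 + 397125074750 - 207890420102 - 142798995930 + 60356673280 + 37027355200 - 12292341831 - 6620830889 + 1653668665 + 761002156 - 133230930 - 49995925 + 5392783 + 1505499 - 75175 - 12310 + 101 + 2
= 1527273599625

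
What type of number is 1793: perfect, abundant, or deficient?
deficient

Proper divisors of 1793: sum = 1 + 11 + 163 = 175
Since 175 < 1793, 1793 is deficient.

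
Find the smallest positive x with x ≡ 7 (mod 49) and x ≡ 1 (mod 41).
1477

Using Chinese Remainder Theorem:
M = 49 × 41 = 2009
M1 = 41, M2 = 49
y1 = 41^(-1) mod 49 = 6
y2 = 49^(-1) mod 41 = 36
x = (7×41×6 + 1×49×36) mod 2009 = 1477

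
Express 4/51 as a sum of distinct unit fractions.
1/13 + 1/663

Greedy algorithm:
4/51: ceiling(51/4) = 13, use 1/13
1/663: ceiling(663/1) = 663, use 1/663
Result: 4/51 = 1/13 + 1/663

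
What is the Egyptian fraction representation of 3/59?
1/20 + 1/1180

Greedy algorithm:
3/59: ceiling(59/3) = 20, use 1/20
1/1180: ceiling(1180/1) = 1180, use 1/1180
Result: 3/59 = 1/20 + 1/1180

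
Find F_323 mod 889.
541

Matrix identity: Q^n = [[F_(n+1), F_n], [F_n, F_(n-1)]] with Q = [[1,1],[1,0]].
n = 323 = 101000011₂. Square-and-multiply, entries mod 889:
Q^1 = [[1,1],[1,0]]
Q^2 = (Q^1)² = [[2,1],[1,1]]
Q^5 = (Q^2)²·Q = [[8,5],[5,3]]
Q^10 = (Q^5)² = [[89,55],[55,34]]
Q^20 = (Q^10)² = [[278,542],[542,625]]
Q^40 = (Q^20)² = [[335,476],[476,748]]
Q^80 = (Q^40)² = [[92,777],[777,204]]
Q^161 = (Q^80)²·Q = [[302,561],[561,630]]
Q^323 = (Q^161)²·Q = [[661,541],[541,120]]
F_323 mod 889 = Q^323[0][1] = 541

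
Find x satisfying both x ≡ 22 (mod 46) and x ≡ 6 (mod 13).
344

Using Chinese Remainder Theorem:
M = 46 × 13 = 598
M1 = 13, M2 = 46
y1 = 13^(-1) mod 46 = 39
y2 = 46^(-1) mod 13 = 2
x = (22×13×39 + 6×46×2) mod 598 = 344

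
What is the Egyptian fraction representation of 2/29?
1/15 + 1/435

Greedy algorithm:
2/29: ceiling(29/2) = 15, use 1/15
1/435: ceiling(435/1) = 435, use 1/435
Result: 2/29 = 1/15 + 1/435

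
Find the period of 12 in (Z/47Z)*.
23

47 is prime, so ord(12) divides φ(47) = 46.
Divisors of 46: 1, 2, 23, 46.
Repeated squaring: 12^1 ≡ 12, 12^2 ≡ 3, 12^4 ≡ 9, 12^8 ≡ 34, 12^16 ≡ 28, 12^32 ≡ 32 (mod 47).
Test 12^d mod 47 for each divisor d in increasing order:
12^1 ≡ 12
12^2 ≡ 3
12^23 = 12^16·12^4·12^2·12^1 ≡ 1  ← first divisor giving 1
The order is 23.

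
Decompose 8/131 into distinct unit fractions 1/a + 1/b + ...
1/17 + 1/446 + 1/331081 + 1/328843554602

Greedy algorithm:
8/131: ceiling(131/8) = 17, use 1/17
5/2227: ceiling(2227/5) = 446, use 1/446
3/993242: ceiling(993242/3) = 331081, use 1/331081
1/328843554602: ceiling(328843554602/1) = 328843554602, use 1/328843554602
Result: 8/131 = 1/17 + 1/446 + 1/331081 + 1/328843554602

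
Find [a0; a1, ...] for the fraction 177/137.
[1; 3, 2, 2, 1, 5]

Euclidean algorithm steps:
177 = 1 × 137 + 40
137 = 3 × 40 + 17
40 = 2 × 17 + 6
17 = 2 × 6 + 5
6 = 1 × 5 + 1
5 = 5 × 1 + 0
Continued fraction: [1; 3, 2, 2, 1, 5]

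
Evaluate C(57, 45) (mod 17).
0

Using Lucas' theorem:
Write n=57 and k=45 in base 17:
n in base 17: [3, 6]
k in base 17: [2, 11]
C(57,45) mod 17 = ∏ C(n_i, k_i) mod 17
Digit binomials (mod 17): C(3,2) = 3; C(6,11) = 0 (k_i > n_i)
Product: 3 × 0 = 0 ≡ 0 (mod 17)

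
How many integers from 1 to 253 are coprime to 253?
220

253 = 11 × 23
φ(n) = n × ∏(1 - 1/p) for each prime p dividing n
φ(253) = 253 × (1 - 1/11) × (1 - 1/23) = 220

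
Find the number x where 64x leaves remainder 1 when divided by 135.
19

gcd(64, 135) = 1, so the inverse exists.
Extended Euclidean algorithm on (135, 64):
135 = 2 × 64 + 7  ⟹  7 = (1)·135 + (-2)·64
64 = 9 × 7 + 1  ⟹  1 = (-9)·135 + (19)·64
So (19)·64 ≡ 1 (mod 135), i.e. 64^(-1) ≡ 19 (mod 135).
Check: 64 × 19 = 1216 ≡ 1 (mod 135)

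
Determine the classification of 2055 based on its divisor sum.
deficient

Proper divisors of 2055: sum = 1 + 3 + 5 + 15 + 137 + 411 + 685 = 1257
Since 1257 < 2055, 2055 is deficient.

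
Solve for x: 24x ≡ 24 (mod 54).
x ≡ 1 (mod 9)

gcd(24, 54) = 6, which divides 24, so solutions exist.
Divide through by 6: 4x ≡ 4 (mod 9).
Find 4^(-1) mod 9 by the extended Euclidean algorithm:
9 = 2 × 4 + 1  ⟹  1 = (1)·9 + (-2)·4
So (-2)·4 ≡ 1 (mod 9), i.e. 4^(-1) ≡ -2 ≡ 7 (mod 9).
x ≡ 7 × 4 = 28 ≡ 1 (mod 9).
Check: 24 × 1 = 24 ≡ 24 (mod 54).
x ≡ 1 (mod 9), giving 6 solutions mod 54.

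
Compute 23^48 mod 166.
111

Repeated squaring. Binary of 48 = 110000.
23^1 ≡ 23 (mod 166); 23^2 ≡ 31 (mod 166); 23^4 ≡ 131 (mod 166); 23^8 ≡ 63 (mod 166); 23^16 ≡ 151 (mod 166); 23^32 ≡ 59 (mod 166)
23^48 = 23^16 × 23^32 ≡ 111 (mod 166)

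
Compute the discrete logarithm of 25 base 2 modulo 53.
42

Baby-step giant-step with step n = ⌈√53⌉ = 8.
Baby steps 2^j mod 53 (j:value) for j=0..7: 0:1, 1:2, 2:4, 3:8, 4:16, 5:32, 6:11, 7:22.
Giant-step multiplier: 2^(-8) ≡ 2^(52-8) = 2^44 ≡ 47 (mod 53).
Giant steps γ_i = 25·47^i mod 53: γ_0=25, γ_1=9, γ_2=52, γ_3=6, γ_4=17, γ_5=4 (in table at j=2).
x = i·n + j = 5·8 + 2 = 42.
Check: 2^42 ≡ 25 (mod 53).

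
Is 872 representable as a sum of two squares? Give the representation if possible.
14² + 26² (a=14, b=26)

Factorization: 872 = 2^3 × 109
By Fermat: n is sum of two squares iff every prime p ≡ 3 (mod 4) appears to even power.
All primes ≡ 3 (mod 4) appear to even power.
Search a = 0, 1, 2, … for 872 - a² a perfect square: first hit at a = 14: 872 - 196 = 676 = 26².
872 = 14² + 26² = 196 + 676 ✓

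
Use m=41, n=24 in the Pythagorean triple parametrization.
(1105, 1968, 2257)

Euclid's formula: a = m² - n², b = 2mn, c = m² + n²
m = 41, n = 24
a = 41² - 24² = 1681 - 576 = 1105
b = 2 × 41 × 24 = 1968
c = 41² + 24² = 1681 + 576 = 2257
Verification: 1105² + 1968² = 1221025 + 3873024 = 5094049 = 2257² ✓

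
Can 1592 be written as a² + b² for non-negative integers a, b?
Not possible

Factorization: 1592 = 2^3 × 199
By Fermat: n is sum of two squares iff every prime p ≡ 3 (mod 4) appears to even power.
Prime(s) ≡ 3 (mod 4) with odd exponent: [(199, 1)]
Therefore 1592 cannot be expressed as a² + b².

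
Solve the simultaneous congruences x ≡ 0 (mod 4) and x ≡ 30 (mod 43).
116

Using Chinese Remainder Theorem:
M = 4 × 43 = 172
M1 = 43, M2 = 4
y1 = 43^(-1) mod 4 = 3
y2 = 4^(-1) mod 43 = 11
x = (0×43×3 + 30×4×11) mod 172 = 116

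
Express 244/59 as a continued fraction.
[4; 7, 2, 1, 2]

Euclidean algorithm steps:
244 = 4 × 59 + 8
59 = 7 × 8 + 3
8 = 2 × 3 + 2
3 = 1 × 2 + 1
2 = 2 × 1 + 0
Continued fraction: [4; 7, 2, 1, 2]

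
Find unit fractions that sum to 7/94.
1/14 + 1/329

Greedy algorithm:
7/94: ceiling(94/7) = 14, use 1/14
1/329: ceiling(329/1) = 329, use 1/329
Result: 7/94 = 1/14 + 1/329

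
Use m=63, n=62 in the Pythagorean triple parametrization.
(125, 7812, 7813)

Euclid's formula: a = m² - n², b = 2mn, c = m² + n²
m = 63, n = 62
a = 63² - 62² = 3969 - 3844 = 125
b = 2 × 63 × 62 = 7812
c = 63² + 62² = 3969 + 3844 = 7813
Verification: 125² + 7812² = 15625 + 61027344 = 61042969 = 7813² ✓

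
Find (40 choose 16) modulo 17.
0

Using Lucas' theorem:
Write n=40 and k=16 in base 17:
n in base 17: [2, 6]
k in base 17: [0, 16]
C(40,16) mod 17 = ∏ C(n_i, k_i) mod 17
Digit binomials (mod 17): C(2,0) = 1; C(6,16) = 0 (k_i > n_i)
Product: 1 × 0 = 0 ≡ 0 (mod 17)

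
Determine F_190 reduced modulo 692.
51

Matrix identity: Q^n = [[F_(n+1), F_n], [F_n, F_(n-1)]] with Q = [[1,1],[1,0]].
n = 190 = 10111110₂. Square-and-multiply, entries mod 692:
Q^1 = [[1,1],[1,0]]
Q^2 = (Q^1)² = [[2,1],[1,1]]
Q^5 = (Q^2)²·Q = [[8,5],[5,3]]
Q^11 = (Q^5)²·Q = [[144,89],[89,55]]
Q^23 = (Q^11)²·Q = [[4,285],[285,411]]
Q^47 = (Q^23)²·Q = [[220,277],[277,635]]
Q^95 = (Q^47)²·Q = [[48,569],[569,171]]
Q^190 = (Q^95)² = [[133,51],[51,82]]
F_190 mod 692 = Q^190[0][1] = 51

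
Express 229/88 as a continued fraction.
[2; 1, 1, 1, 1, 17]

Euclidean algorithm steps:
229 = 2 × 88 + 53
88 = 1 × 53 + 35
53 = 1 × 35 + 18
35 = 1 × 18 + 17
18 = 1 × 17 + 1
17 = 17 × 1 + 0
Continued fraction: [2; 1, 1, 1, 1, 17]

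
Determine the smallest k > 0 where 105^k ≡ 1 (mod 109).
9

109 is prime, so ord(105) divides φ(109) = 108.
Divisors of 108: 1, 2, 3, 4, 6, 9, 12, 18, 27, 36, 54, 108.
Repeated squaring: 105^1 ≡ 105, 105^2 ≡ 16, 105^4 ≡ 38, 105^8 ≡ 27, 105^16 ≡ 75, 105^32 ≡ 66, 105^64 ≡ 105 (mod 109).
Test 105^d mod 109 for each divisor d in increasing order:
105^1 ≡ 105
105^2 ≡ 16
105^3 = 105^2·105^1 ≡ 45
105^4 ≡ 38
105^6 = 105^4·105^2 ≡ 63
105^9 = 105^8·105^1 ≡ 1  ← first divisor giving 1
The order is 9.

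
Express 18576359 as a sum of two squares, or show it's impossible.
Not possible

Factorization: 18576359 = 17 × 103^3
By Fermat: n is sum of two squares iff every prime p ≡ 3 (mod 4) appears to even power.
Prime(s) ≡ 3 (mod 4) with odd exponent: [(103, 3)]
Therefore 18576359 cannot be expressed as a² + b².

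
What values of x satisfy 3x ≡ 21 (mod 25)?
x ≡ 7 (mod 25)

gcd(3, 25) = 1, which divides 21, so solutions exist.
Find 3^(-1) mod 25 by the extended Euclidean algorithm:
25 = 8 × 3 + 1  ⟹  1 = (1)·25 + (-8)·3
So (-8)·3 ≡ 1 (mod 25), i.e. 3^(-1) ≡ -8 ≡ 17 (mod 25).
x ≡ 17 × 21 = 357 ≡ 7 (mod 25).
Check: 3 × 7 = 21 ≡ 21 (mod 25).
Unique solution: x ≡ 7 (mod 25)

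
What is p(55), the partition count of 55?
451276

p(n) counts ways to write n as a sum of positive integers (order ignored).
Euler's pentagonal recurrence: p(k) = p(k-1) + p(k-2) - p(k-5) - p(k-7) + p(k-12) + p(k-15) - ... (offsets j(3j∓1)/2, signs ++--, p(0)=1, p(<0)=0).
DP table for k = 0..54: p(0)=1, p(1)=1, p(2)=2, p(3)=3, p(4)=5, p(5)=7, p(6)=11, p(7)=15, p(8)=22, p(9)=30, p(10)=42, p(11)=56, p(12)=77, p(13)=101, p(14)=135, p(15)=176, p(16)=231, p(17)=297, p(18)=385, p(19)=490, p(20)=627, p(21)=792, p(22)=1002, p(23)=1255, p(24)=1575, p(25)=1958, p(26)=2436, p(27)=3010, p(28)=3718, p(29)=4565, p(30)=5604, p(31)=6842, p(32)=8349, p(33)=10143, p(34)=12310, p(35)=14883, p(36)=17977, p(37)=21637, p(38)=26015, p(39)=31185, p(40)=37338, p(41)=44583, p(42)=53174, p(43)=63261, p(44)=75175, p(45)=89134, p(46)=105558, p(47)=124754, p(48)=147273, p(49)=173525, p(50)=204226, p(51)=239943, p(52)=281589, p(53)=329931, p(54)=386155.
Final step: p(55) = p(54) + p(53) - p(50) - p(48) + p(43) + p(40) - p(33) - p(29) + p(20) + p(15) - p(4)
= 386155 + 329931 - 204226 - 147273 + 63261 + 37338 - 10143 - 4565 + 627 + 176 - 5
= 451276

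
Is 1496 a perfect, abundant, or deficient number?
abundant

Proper divisors of 1496: sum = 1 + 2 + 4 + 8 + 11 + 17 + 22 + 34 + 44 + 68 + 88 + 136 + 187 + 374 + 748 = 1744
Since 1744 > 1496, 1496 is abundant.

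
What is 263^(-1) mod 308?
219

gcd(263, 308) = 1, so the inverse exists.
Extended Euclidean algorithm on (308, 263):
308 = 1 × 263 + 45  ⟹  45 = (1)·308 + (-1)·263
263 = 5 × 45 + 38  ⟹  38 = (-5)·308 + (6)·263
45 = 1 × 38 + 7  ⟹  7 = (6)·308 + (-7)·263
38 = 5 × 7 + 3  ⟹  3 = (-35)·308 + (41)·263
7 = 2 × 3 + 1  ⟹  1 = (76)·308 + (-89)·263
So (-89)·263 ≡ 1 (mod 308), i.e. 263^(-1) ≡ -89 ≡ 219 (mod 308).
Check: 263 × 219 = 57597 ≡ 1 (mod 308)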